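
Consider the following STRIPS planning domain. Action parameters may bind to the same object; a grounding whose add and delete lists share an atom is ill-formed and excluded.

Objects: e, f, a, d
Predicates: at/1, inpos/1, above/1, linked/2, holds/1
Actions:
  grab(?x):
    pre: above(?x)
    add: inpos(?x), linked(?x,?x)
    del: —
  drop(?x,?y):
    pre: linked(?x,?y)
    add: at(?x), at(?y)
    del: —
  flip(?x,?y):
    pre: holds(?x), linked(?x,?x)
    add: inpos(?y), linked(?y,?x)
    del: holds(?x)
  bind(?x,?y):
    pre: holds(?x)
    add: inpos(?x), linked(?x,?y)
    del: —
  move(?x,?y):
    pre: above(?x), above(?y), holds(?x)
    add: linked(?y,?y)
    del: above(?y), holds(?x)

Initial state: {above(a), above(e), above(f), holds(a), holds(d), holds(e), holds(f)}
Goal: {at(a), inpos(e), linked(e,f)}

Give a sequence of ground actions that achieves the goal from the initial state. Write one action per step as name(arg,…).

grab(a); drop(a,a); bind(e,f)

1. grab(a)  →  {above(a), above(e), above(f), holds(a), holds(d), holds(e), holds(f), inpos(a), linked(a,a)}
2. drop(a,a)  →  {above(a), above(e), above(f), at(a), holds(a), holds(d), holds(e), holds(f), inpos(a), linked(a,a)}
3. bind(e,f)  →  {above(a), above(e), above(f), at(a), holds(a), holds(d), holds(e), holds(f), inpos(a), inpos(e), linked(a,a), linked(e,f)}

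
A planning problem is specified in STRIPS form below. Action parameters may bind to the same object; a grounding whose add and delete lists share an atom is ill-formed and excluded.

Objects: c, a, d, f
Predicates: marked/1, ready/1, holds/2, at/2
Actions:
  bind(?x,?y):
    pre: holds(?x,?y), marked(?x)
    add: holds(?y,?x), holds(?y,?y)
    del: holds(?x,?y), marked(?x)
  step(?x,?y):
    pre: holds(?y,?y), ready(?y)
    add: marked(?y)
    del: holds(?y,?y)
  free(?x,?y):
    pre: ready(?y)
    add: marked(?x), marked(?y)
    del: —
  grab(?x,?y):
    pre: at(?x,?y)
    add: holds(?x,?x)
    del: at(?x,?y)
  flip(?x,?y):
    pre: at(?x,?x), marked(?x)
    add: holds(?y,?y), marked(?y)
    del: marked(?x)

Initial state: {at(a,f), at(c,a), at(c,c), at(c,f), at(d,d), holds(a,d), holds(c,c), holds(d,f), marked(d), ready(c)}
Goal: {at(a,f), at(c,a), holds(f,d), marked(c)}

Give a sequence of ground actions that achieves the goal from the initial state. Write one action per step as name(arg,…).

1. bind(d,f)  →  {at(a,f), at(c,a), at(c,c), at(c,f), at(d,d), holds(a,d), holds(c,c), holds(f,d), holds(f,f), ready(c)}
2. step(c,c)  →  {at(a,f), at(c,a), at(c,c), at(c,f), at(d,d), holds(a,d), holds(f,d), holds(f,f), marked(c), ready(c)}

bind(d,f); step(c,c)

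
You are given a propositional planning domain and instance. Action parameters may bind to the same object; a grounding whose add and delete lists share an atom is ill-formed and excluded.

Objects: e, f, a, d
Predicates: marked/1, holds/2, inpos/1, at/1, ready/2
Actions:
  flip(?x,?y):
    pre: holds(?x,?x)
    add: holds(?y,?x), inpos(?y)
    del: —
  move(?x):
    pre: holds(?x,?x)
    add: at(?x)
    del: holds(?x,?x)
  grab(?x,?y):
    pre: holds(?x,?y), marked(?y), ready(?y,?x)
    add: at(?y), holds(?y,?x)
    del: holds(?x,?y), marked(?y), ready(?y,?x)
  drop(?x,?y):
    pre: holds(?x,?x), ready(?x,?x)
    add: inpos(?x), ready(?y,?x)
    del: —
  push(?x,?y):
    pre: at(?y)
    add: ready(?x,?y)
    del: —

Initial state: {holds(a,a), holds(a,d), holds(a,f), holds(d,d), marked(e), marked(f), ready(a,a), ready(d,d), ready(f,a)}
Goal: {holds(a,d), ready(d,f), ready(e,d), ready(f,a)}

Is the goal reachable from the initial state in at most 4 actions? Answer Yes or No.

Yes

1. grab(a,f)  →  {at(f), holds(a,a), holds(a,d), holds(d,d), holds(f,a), marked(e), ready(a,a), ready(d,d)}
2. drop(a,f)  →  {at(f), holds(a,a), holds(a,d), holds(d,d), holds(f,a), inpos(a), marked(e), ready(a,a), ready(d,d), ready(f,a)}
3. drop(d,e)  →  {at(f), holds(a,a), holds(a,d), holds(d,d), holds(f,a), inpos(a), inpos(d), marked(e), ready(a,a), ready(d,d), ready(e,d), ready(f,a)}
4. push(d,f)  →  {at(f), holds(a,a), holds(a,d), holds(d,d), holds(f,a), inpos(a), inpos(d), marked(e), ready(a,a), ready(d,d), ready(d,f), ready(e,d), ready(f,a)}
optimal plan length = 4; 4 ≤ 4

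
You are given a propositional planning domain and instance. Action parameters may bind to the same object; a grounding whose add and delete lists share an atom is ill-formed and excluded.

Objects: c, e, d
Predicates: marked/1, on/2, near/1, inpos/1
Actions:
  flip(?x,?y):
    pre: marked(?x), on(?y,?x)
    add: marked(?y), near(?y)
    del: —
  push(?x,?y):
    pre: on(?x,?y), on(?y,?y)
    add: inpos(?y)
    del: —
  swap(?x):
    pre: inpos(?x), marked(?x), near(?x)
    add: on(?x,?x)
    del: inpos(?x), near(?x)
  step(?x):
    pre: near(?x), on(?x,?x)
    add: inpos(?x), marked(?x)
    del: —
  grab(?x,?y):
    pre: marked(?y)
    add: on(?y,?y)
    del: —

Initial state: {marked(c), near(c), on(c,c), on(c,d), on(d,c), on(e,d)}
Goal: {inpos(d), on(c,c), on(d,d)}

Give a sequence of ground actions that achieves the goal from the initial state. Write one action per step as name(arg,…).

flip(c,d); grab(c,d); push(c,d)

1. flip(c,d)  →  {marked(c), marked(d), near(c), near(d), on(c,c), on(c,d), on(d,c), on(e,d)}
2. grab(c,d)  →  {marked(c), marked(d), near(c), near(d), on(c,c), on(c,d), on(d,c), on(d,d), on(e,d)}
3. push(c,d)  →  {inpos(d), marked(c), marked(d), near(c), near(d), on(c,c), on(c,d), on(d,c), on(d,d), on(e,d)}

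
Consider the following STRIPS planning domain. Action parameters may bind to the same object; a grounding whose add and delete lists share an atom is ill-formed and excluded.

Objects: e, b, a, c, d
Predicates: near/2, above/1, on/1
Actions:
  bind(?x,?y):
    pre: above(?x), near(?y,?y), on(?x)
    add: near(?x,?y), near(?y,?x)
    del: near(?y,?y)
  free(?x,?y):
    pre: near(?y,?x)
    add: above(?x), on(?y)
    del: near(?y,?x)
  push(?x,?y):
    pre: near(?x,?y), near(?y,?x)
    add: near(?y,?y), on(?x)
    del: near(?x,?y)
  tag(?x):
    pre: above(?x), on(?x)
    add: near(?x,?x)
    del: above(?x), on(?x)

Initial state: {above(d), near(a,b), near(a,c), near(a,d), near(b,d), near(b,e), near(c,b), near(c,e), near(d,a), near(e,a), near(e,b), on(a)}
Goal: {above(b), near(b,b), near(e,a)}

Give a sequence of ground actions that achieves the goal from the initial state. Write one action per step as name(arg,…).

free(b,a); push(e,b)

1. free(b,a)  →  {above(b), above(d), near(a,c), near(a,d), near(b,d), near(b,e), near(c,b), near(c,e), near(d,a), near(e,a), near(e,b), on(a)}
2. push(e,b)  →  {above(b), above(d), near(a,c), near(a,d), near(b,b), near(b,d), near(b,e), near(c,b), near(c,e), near(d,a), near(e,a), on(a), on(e)}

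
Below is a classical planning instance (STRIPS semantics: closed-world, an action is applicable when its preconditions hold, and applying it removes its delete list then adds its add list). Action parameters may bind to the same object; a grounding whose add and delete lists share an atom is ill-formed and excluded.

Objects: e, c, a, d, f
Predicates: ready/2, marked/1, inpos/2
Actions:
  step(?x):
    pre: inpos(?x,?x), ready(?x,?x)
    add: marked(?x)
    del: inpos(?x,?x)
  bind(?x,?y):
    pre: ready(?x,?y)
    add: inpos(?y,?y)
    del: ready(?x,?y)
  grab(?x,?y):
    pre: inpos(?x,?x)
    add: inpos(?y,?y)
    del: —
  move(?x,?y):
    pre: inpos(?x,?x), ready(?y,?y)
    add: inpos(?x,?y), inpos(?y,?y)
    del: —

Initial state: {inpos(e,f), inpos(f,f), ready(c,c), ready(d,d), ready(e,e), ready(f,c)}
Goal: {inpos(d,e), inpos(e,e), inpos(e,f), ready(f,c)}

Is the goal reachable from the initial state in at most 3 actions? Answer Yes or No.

1. bind(d,d)  →  {inpos(d,d), inpos(e,f), inpos(f,f), ready(c,c), ready(e,e), ready(f,c)}
2. move(d,e)  →  {inpos(d,d), inpos(d,e), inpos(e,e), inpos(e,f), inpos(f,f), ready(c,c), ready(e,e), ready(f,c)}
optimal plan length = 2; 2 ≤ 3

Yes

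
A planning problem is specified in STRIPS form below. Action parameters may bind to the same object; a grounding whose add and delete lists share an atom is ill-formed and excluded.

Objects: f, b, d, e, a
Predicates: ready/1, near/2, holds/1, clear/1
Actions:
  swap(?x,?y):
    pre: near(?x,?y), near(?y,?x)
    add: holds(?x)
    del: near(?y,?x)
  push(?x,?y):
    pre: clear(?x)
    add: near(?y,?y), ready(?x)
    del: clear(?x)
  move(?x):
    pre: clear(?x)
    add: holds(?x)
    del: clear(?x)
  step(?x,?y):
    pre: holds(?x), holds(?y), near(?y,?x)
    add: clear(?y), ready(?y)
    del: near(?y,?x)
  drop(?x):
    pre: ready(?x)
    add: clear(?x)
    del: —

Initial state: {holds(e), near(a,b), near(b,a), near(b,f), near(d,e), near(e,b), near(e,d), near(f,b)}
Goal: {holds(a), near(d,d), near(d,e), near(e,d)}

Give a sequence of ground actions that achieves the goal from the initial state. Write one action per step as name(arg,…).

swap(b,f); swap(a,b); step(b,e); push(e,d)

1. swap(b,f)  →  {holds(b), holds(e), near(a,b), near(b,a), near(b,f), near(d,e), near(e,b), near(e,d)}
2. swap(a,b)  →  {holds(a), holds(b), holds(e), near(a,b), near(b,f), near(d,e), near(e,b), near(e,d)}
3. step(b,e)  →  {clear(e), holds(a), holds(b), holds(e), near(a,b), near(b,f), near(d,e), near(e,d), ready(e)}
4. push(e,d)  →  {holds(a), holds(b), holds(e), near(a,b), near(b,f), near(d,d), near(d,e), near(e,d), ready(e)}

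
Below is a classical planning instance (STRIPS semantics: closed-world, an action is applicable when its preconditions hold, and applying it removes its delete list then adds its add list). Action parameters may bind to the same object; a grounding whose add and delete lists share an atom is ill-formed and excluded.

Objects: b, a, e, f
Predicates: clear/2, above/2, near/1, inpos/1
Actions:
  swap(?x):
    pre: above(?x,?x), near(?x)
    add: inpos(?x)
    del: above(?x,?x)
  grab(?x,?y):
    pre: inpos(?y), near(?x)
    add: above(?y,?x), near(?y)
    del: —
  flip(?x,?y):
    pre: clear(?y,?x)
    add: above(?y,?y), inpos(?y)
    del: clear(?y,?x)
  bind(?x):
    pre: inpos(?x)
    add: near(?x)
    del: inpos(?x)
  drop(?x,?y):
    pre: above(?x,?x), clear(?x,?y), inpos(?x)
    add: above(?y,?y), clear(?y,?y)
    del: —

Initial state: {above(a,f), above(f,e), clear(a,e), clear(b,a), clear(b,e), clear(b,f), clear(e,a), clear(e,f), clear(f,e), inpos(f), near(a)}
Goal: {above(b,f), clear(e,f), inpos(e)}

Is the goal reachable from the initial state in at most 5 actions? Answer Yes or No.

Yes

1. grab(a,f)  →  {above(a,f), above(f,a), above(f,e), clear(a,e), clear(b,a), clear(b,e), clear(b,f), clear(e,a), clear(e,f), clear(f,e), inpos(f), near(a), near(f)}
2. flip(a,b)  →  {above(a,f), above(b,b), above(f,a), above(f,e), clear(a,e), clear(b,e), clear(b,f), clear(e,a), clear(e,f), clear(f,e), inpos(b), inpos(f), near(a), near(f)}
3. grab(f,b)  →  {above(a,f), above(b,b), above(b,f), above(f,a), above(f,e), clear(a,e), clear(b,e), clear(b,f), clear(e,a), clear(e,f), clear(f,e), inpos(b), inpos(f), near(a), near(b), near(f)}
4. flip(a,e)  →  {above(a,f), above(b,b), above(b,f), above(e,e), above(f,a), above(f,e), clear(a,e), clear(b,e), clear(b,f), clear(e,f), clear(f,e), inpos(b), inpos(e), inpos(f), near(a), near(b), near(f)}
optimal plan length = 4; 4 ≤ 5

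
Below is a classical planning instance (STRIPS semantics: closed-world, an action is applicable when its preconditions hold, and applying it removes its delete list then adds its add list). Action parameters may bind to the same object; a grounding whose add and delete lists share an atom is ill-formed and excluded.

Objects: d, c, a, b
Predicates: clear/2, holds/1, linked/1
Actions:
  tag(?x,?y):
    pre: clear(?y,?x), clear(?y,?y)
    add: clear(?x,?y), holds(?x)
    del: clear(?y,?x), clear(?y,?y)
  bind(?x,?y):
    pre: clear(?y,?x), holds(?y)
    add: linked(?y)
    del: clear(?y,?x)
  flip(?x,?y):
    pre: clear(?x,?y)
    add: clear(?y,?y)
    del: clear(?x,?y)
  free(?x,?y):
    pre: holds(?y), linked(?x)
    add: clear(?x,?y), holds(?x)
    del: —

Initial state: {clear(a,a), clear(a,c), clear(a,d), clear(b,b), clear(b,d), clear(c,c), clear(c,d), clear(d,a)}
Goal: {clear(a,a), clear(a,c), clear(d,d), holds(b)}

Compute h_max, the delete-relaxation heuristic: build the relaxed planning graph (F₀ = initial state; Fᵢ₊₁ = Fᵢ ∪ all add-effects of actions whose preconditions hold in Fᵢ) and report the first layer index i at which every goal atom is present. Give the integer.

F0 = init (8 atoms)
F1 = F0 ∪ {clear(c,a), clear(d,b), clear(d,c), clear(d,d), holds(c), holds(d)}  (14 atoms)
F2 = F1 ∪ {holds(a), holds(b), linked(c), linked(d)}  (18 atoms)
goal ⊆ F2  ⇒  h_max = 2

2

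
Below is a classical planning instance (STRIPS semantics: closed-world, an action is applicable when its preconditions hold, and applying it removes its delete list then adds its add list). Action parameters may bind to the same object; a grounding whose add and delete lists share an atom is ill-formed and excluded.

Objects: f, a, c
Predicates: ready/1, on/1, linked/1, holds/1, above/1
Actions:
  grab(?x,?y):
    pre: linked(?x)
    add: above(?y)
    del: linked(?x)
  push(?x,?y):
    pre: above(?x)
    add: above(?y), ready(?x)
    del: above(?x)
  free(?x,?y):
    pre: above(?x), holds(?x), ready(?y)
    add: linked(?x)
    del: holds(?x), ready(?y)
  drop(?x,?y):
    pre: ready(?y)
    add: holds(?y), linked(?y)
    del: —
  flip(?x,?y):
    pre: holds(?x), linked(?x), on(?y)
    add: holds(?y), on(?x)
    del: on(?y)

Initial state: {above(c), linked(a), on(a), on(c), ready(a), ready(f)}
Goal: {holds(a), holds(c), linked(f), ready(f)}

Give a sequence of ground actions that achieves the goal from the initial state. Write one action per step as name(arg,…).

1. drop(f,f)  →  {above(c), holds(f), linked(a), linked(f), on(a), on(c), ready(a), ready(f)}
2. drop(f,a)  →  {above(c), holds(a), holds(f), linked(a), linked(f), on(a), on(c), ready(a), ready(f)}
3. flip(f,c)  →  {above(c), holds(a), holds(c), holds(f), linked(a), linked(f), on(a), on(f), ready(a), ready(f)}

drop(f,f); drop(f,a); flip(f,c)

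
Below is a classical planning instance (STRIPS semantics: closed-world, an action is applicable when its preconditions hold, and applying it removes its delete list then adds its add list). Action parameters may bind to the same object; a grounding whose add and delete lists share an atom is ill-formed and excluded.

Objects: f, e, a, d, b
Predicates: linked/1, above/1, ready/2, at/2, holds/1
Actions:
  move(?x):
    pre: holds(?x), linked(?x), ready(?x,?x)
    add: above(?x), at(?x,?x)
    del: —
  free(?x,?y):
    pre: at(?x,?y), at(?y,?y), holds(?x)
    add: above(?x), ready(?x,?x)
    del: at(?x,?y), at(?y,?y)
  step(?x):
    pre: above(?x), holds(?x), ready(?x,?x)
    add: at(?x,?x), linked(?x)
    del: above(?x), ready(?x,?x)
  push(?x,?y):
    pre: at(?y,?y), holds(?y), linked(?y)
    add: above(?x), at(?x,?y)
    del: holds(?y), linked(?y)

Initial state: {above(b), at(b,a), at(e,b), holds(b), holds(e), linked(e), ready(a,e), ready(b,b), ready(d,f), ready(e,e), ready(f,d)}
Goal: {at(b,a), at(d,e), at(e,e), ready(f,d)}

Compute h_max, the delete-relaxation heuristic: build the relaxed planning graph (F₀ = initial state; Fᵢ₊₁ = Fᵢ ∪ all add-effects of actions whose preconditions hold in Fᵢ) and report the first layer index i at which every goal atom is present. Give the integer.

F0 = init (11 atoms)
F1 = F0 ∪ {above(e), at(b,b), at(e,e), linked(b)}  (15 atoms)
F2 = F1 ∪ {above(a), above(d), above(f), at(a,b), at(a,e), at(b,e), at(d,b), at(d,e), at(f,b), at(f,e)}  (25 atoms)
goal ⊆ F2  ⇒  h_max = 2

2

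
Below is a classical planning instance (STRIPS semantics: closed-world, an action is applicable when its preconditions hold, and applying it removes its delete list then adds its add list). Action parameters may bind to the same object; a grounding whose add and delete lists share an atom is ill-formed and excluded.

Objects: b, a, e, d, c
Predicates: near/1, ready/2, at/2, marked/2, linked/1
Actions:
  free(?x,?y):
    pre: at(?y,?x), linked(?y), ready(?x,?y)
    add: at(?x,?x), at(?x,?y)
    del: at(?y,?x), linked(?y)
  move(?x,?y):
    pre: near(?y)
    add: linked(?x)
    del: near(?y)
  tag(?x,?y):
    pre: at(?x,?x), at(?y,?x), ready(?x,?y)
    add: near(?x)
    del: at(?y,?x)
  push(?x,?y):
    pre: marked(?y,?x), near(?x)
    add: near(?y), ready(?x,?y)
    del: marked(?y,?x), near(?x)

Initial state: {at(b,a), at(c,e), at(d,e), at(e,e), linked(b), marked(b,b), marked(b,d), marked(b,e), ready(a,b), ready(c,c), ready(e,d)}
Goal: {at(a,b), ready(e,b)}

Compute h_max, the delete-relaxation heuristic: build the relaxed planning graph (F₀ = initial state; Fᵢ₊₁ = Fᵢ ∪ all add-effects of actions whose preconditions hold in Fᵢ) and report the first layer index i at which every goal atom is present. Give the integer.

F0 = init (11 atoms)
F1 = F0 ∪ {at(a,a), at(a,b), near(e)}  (14 atoms)
F2 = F1 ∪ {linked(a), linked(c), linked(d), linked(e), near(a), near(b), ready(e,b)}  (21 atoms)
goal ⊆ F2  ⇒  h_max = 2

2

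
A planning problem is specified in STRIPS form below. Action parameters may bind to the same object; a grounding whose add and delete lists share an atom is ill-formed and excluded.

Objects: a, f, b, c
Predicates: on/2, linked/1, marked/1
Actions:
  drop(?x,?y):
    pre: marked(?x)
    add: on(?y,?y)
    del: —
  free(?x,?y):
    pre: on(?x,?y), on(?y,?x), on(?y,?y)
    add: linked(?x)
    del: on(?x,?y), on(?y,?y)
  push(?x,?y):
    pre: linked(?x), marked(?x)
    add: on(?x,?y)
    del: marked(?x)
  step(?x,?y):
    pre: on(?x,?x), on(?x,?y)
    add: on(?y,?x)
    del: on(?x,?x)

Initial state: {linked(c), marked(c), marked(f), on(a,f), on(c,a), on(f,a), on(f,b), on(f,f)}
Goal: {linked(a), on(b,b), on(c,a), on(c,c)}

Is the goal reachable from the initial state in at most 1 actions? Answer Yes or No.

No

1. drop(f,b)  →  {linked(c), marked(c), marked(f), on(a,f), on(b,b), on(c,a), on(f,a), on(f,b), on(f,f)}
2. drop(f,c)  →  {linked(c), marked(c), marked(f), on(a,f), on(b,b), on(c,a), on(c,c), on(f,a), on(f,b), on(f,f)}
3. free(a,f)  →  {linked(a), linked(c), marked(c), marked(f), on(b,b), on(c,a), on(c,c), on(f,a), on(f,b)}
optimal plan length = 3; 3 > 1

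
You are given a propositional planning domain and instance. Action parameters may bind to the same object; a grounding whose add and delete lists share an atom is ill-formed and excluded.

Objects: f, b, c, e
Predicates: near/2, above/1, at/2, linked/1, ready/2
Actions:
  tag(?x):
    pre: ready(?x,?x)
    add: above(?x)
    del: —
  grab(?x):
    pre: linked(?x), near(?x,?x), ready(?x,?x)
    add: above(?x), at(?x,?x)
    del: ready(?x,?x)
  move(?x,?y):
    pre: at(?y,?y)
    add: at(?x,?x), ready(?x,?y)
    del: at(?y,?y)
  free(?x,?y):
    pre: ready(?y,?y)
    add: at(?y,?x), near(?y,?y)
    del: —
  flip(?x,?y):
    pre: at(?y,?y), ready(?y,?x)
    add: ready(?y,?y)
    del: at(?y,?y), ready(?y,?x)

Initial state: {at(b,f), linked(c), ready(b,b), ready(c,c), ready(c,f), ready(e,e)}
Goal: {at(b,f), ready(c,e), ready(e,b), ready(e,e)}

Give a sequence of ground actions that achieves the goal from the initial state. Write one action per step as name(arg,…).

1. free(b,b)  →  {at(b,b), at(b,f), linked(c), near(b,b), ready(b,b), ready(c,c), ready(c,f), ready(e,e)}
2. move(e,b)  →  {at(b,f), at(e,e), linked(c), near(b,b), ready(b,b), ready(c,c), ready(c,f), ready(e,b), ready(e,e)}
3. move(c,e)  →  {at(b,f), at(c,c), linked(c), near(b,b), ready(b,b), ready(c,c), ready(c,e), ready(c,f), ready(e,b), ready(e,e)}

free(b,b); move(e,b); move(c,e)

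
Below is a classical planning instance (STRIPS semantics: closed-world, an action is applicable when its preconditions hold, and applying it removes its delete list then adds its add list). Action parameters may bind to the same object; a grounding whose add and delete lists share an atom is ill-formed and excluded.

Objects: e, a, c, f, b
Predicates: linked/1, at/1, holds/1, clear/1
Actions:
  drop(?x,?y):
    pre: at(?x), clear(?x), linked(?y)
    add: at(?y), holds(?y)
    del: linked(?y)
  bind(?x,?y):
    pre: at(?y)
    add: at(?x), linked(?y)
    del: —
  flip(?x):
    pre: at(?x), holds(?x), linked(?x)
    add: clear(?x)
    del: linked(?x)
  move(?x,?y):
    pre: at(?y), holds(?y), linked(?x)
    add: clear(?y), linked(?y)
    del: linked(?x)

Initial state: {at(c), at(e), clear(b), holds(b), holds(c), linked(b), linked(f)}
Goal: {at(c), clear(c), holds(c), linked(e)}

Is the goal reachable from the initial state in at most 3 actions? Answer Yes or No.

1. bind(e,e)  →  {at(c), at(e), clear(b), holds(b), holds(c), linked(b), linked(e), linked(f)}
2. move(f,c)  →  {at(c), at(e), clear(b), clear(c), holds(b), holds(c), linked(b), linked(c), linked(e)}
optimal plan length = 2; 2 ≤ 3

Yes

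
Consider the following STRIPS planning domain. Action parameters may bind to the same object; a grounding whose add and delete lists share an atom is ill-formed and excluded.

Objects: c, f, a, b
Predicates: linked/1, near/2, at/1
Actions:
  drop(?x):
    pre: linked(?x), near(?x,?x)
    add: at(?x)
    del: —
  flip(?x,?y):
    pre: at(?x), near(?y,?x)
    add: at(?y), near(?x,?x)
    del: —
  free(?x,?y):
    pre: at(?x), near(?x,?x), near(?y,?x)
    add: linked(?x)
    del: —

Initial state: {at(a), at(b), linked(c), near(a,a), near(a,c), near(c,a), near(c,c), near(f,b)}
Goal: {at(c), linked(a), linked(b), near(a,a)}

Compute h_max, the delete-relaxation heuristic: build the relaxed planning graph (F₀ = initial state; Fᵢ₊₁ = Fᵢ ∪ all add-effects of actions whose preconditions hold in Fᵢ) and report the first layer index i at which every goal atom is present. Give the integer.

2

F0 = init (8 atoms)
F1 = F0 ∪ {at(c), at(f), linked(a), near(b,b)}  (12 atoms)
F2 = F1 ∪ {linked(b)}  (13 atoms)
goal ⊆ F2  ⇒  h_max = 2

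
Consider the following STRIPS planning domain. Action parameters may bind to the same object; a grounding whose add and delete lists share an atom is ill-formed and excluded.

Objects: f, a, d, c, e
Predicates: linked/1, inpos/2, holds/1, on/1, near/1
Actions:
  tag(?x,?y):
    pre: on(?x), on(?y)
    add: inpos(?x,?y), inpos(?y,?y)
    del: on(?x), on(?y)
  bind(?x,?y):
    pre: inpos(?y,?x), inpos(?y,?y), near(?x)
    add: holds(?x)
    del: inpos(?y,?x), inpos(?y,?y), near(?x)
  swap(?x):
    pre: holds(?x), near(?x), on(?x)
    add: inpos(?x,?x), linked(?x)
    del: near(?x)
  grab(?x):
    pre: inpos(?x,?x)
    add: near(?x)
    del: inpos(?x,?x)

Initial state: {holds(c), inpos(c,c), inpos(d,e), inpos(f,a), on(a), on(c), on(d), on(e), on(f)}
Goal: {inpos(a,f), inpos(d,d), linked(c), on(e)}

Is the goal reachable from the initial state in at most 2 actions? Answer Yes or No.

No

1. tag(a,f)  →  {holds(c), inpos(a,f), inpos(c,c), inpos(d,e), inpos(f,a), inpos(f,f), on(c), on(d), on(e)}
2. tag(d,d)  →  {holds(c), inpos(a,f), inpos(c,c), inpos(d,d), inpos(d,e), inpos(f,a), inpos(f,f), on(c), on(e)}
3. grab(c)  →  {holds(c), inpos(a,f), inpos(d,d), inpos(d,e), inpos(f,a), inpos(f,f), near(c), on(c), on(e)}
4. swap(c)  →  {holds(c), inpos(a,f), inpos(c,c), inpos(d,d), inpos(d,e), inpos(f,a), inpos(f,f), linked(c), on(c), on(e)}
optimal plan length = 4; 4 > 2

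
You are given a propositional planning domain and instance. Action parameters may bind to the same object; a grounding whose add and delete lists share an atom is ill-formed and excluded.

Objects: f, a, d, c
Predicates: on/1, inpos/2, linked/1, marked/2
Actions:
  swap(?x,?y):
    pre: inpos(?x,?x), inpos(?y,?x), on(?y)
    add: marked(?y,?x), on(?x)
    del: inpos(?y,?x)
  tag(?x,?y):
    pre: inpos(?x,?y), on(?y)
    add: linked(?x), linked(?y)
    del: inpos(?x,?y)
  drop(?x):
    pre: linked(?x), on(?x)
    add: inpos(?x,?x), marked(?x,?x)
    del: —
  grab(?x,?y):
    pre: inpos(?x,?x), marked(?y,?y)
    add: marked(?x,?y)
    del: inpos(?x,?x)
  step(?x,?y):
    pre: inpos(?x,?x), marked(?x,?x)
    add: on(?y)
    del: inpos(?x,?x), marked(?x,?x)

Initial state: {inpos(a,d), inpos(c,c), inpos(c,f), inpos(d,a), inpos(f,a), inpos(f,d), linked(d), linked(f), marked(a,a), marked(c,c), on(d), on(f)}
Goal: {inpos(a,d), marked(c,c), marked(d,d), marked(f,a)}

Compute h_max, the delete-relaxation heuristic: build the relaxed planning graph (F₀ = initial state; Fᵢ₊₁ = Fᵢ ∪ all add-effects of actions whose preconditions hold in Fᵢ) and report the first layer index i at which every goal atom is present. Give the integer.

2

F0 = init (12 atoms)
F1 = F0 ∪ {inpos(d,d), inpos(f,f), linked(a), linked(c), marked(c,a), marked(d,d), marked(f,f), on(a), on(c)}  (21 atoms)
F2 = F1 ∪ {inpos(a,a), marked(a,d), marked(c,d), marked(c,f), marked(d,a), marked(d,c), marked(d,f), marked(f,a), marked(f,c), marked(f,d)}  (31 atoms)
goal ⊆ F2  ⇒  h_max = 2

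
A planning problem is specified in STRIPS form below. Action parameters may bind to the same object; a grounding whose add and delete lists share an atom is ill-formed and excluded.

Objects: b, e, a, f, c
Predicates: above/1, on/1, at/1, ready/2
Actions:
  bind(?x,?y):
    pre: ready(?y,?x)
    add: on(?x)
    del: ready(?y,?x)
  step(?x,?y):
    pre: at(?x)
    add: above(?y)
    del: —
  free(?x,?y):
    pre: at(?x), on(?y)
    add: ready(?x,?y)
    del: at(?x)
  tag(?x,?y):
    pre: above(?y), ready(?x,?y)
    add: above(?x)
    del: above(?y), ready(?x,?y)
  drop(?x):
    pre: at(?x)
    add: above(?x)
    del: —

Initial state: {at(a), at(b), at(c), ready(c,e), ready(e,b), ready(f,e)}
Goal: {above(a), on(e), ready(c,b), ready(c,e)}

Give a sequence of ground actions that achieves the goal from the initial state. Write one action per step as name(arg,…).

bind(b,e); bind(e,f); step(b,a); free(c,b)

1. bind(b,e)  →  {at(a), at(b), at(c), on(b), ready(c,e), ready(f,e)}
2. bind(e,f)  →  {at(a), at(b), at(c), on(b), on(e), ready(c,e)}
3. step(b,a)  →  {above(a), at(a), at(b), at(c), on(b), on(e), ready(c,e)}
4. free(c,b)  →  {above(a), at(a), at(b), on(b), on(e), ready(c,b), ready(c,e)}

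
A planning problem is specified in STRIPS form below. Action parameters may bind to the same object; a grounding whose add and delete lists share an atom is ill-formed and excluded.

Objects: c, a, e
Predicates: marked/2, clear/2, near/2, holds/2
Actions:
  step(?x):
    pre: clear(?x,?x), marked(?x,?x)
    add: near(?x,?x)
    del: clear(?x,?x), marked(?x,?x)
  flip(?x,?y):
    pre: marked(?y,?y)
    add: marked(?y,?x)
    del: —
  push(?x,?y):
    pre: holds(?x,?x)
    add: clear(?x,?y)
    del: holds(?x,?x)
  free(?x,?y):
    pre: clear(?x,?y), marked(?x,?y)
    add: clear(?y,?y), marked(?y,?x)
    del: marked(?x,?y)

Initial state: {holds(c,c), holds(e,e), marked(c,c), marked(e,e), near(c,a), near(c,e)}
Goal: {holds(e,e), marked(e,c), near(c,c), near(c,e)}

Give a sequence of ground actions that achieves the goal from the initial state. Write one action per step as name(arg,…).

1. flip(c,e)  →  {holds(c,c), holds(e,e), marked(c,c), marked(e,c), marked(e,e), near(c,a), near(c,e)}
2. push(c,c)  →  {clear(c,c), holds(e,e), marked(c,c), marked(e,c), marked(e,e), near(c,a), near(c,e)}
3. step(c)  →  {holds(e,e), marked(e,c), marked(e,e), near(c,a), near(c,c), near(c,e)}

flip(c,e); push(c,c); step(c)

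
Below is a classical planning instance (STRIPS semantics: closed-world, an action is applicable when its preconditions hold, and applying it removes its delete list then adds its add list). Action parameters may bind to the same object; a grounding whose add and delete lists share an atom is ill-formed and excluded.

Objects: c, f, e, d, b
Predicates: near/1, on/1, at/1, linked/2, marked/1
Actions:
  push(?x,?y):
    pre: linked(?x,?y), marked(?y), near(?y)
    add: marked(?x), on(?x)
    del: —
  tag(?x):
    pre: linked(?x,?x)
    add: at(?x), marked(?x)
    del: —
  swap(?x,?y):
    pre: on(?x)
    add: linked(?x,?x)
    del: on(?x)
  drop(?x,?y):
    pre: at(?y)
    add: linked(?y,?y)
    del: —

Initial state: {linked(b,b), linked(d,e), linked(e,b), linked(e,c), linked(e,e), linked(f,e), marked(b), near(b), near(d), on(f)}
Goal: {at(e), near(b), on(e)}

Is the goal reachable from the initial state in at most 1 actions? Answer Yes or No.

No

1. push(e,b)  →  {linked(b,b), linked(d,e), linked(e,b), linked(e,c), linked(e,e), linked(f,e), marked(b), marked(e), near(b), near(d), on(e), on(f)}
2. tag(e)  →  {at(e), linked(b,b), linked(d,e), linked(e,b), linked(e,c), linked(e,e), linked(f,e), marked(b), marked(e), near(b), near(d), on(e), on(f)}
optimal plan length = 2; 2 > 1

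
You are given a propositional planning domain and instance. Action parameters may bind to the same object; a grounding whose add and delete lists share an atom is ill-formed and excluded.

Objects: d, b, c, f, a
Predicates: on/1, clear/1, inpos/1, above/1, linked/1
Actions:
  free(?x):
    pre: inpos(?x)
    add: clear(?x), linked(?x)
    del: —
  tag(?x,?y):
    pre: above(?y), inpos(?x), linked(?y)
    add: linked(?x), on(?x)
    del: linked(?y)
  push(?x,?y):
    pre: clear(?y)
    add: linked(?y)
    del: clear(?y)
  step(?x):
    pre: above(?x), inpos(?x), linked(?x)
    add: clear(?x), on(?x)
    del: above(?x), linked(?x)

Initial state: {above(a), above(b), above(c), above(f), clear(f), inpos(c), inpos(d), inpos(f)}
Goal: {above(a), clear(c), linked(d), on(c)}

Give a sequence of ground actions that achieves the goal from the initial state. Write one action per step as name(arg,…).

free(d); free(c); step(c)

1. free(d)  →  {above(a), above(b), above(c), above(f), clear(d), clear(f), inpos(c), inpos(d), inpos(f), linked(d)}
2. free(c)  →  {above(a), above(b), above(c), above(f), clear(c), clear(d), clear(f), inpos(c), inpos(d), inpos(f), linked(c), linked(d)}
3. step(c)  →  {above(a), above(b), above(f), clear(c), clear(d), clear(f), inpos(c), inpos(d), inpos(f), linked(d), on(c)}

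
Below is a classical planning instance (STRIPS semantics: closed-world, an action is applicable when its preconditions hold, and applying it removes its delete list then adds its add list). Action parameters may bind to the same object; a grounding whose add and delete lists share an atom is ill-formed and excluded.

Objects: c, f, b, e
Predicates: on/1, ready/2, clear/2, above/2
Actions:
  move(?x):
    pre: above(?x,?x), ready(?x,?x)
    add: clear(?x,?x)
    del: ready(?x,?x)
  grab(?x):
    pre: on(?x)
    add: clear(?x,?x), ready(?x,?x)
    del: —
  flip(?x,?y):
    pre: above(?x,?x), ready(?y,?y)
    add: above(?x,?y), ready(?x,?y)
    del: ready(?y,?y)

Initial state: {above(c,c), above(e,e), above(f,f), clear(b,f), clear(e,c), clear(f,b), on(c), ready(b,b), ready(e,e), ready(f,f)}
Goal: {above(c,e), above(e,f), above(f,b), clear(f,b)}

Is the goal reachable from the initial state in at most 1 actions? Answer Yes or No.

No

1. flip(c,e)  →  {above(c,c), above(c,e), above(e,e), above(f,f), clear(b,f), clear(e,c), clear(f,b), on(c), ready(b,b), ready(c,e), ready(f,f)}
2. flip(f,b)  →  {above(c,c), above(c,e), above(e,e), above(f,b), above(f,f), clear(b,f), clear(e,c), clear(f,b), on(c), ready(c,e), ready(f,b), ready(f,f)}
3. flip(e,f)  →  {above(c,c), above(c,e), above(e,e), above(e,f), above(f,b), above(f,f), clear(b,f), clear(e,c), clear(f,b), on(c), ready(c,e), ready(e,f), ready(f,b)}
optimal plan length = 3; 3 > 1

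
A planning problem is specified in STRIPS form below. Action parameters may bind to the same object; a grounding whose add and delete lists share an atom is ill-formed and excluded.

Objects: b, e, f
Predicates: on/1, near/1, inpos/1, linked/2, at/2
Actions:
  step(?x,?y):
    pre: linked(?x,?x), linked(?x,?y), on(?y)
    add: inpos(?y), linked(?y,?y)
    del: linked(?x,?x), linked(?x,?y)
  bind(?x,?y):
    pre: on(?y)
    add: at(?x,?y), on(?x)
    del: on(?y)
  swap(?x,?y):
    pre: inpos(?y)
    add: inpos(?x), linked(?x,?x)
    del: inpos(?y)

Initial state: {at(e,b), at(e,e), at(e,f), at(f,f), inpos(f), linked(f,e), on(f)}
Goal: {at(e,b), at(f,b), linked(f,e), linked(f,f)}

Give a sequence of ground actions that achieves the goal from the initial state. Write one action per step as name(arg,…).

1. bind(b,f)  →  {at(b,f), at(e,b), at(e,e), at(e,f), at(f,f), inpos(f), linked(f,e), on(b)}
2. bind(f,b)  →  {at(b,f), at(e,b), at(e,e), at(e,f), at(f,b), at(f,f), inpos(f), linked(f,e), on(f)}
3. swap(b,f)  →  {at(b,f), at(e,b), at(e,e), at(e,f), at(f,b), at(f,f), inpos(b), linked(b,b), linked(f,e), on(f)}
4. swap(f,b)  →  {at(b,f), at(e,b), at(e,e), at(e,f), at(f,b), at(f,f), inpos(f), linked(b,b), linked(f,e), linked(f,f), on(f)}

bind(b,f); bind(f,b); swap(b,f); swap(f,b)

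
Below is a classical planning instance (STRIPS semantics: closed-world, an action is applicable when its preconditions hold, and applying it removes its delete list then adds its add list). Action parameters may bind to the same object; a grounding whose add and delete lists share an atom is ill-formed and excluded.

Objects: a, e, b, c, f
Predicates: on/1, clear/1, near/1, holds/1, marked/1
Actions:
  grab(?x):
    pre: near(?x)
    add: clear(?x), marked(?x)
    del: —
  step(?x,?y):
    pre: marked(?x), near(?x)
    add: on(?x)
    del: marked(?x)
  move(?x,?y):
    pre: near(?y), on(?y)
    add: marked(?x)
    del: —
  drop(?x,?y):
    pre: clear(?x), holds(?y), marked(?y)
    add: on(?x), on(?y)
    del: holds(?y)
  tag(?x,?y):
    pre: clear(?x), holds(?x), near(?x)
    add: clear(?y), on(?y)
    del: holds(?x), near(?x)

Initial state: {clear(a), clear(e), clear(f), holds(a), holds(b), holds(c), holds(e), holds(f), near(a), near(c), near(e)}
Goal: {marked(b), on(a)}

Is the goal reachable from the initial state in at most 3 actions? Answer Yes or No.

1. tag(e,a)  →  {clear(a), clear(e), clear(f), holds(a), holds(b), holds(c), holds(f), near(a), near(c), on(a)}
2. move(b,a)  →  {clear(a), clear(e), clear(f), holds(a), holds(b), holds(c), holds(f), marked(b), near(a), near(c), on(a)}
optimal plan length = 2; 2 ≤ 3

Yes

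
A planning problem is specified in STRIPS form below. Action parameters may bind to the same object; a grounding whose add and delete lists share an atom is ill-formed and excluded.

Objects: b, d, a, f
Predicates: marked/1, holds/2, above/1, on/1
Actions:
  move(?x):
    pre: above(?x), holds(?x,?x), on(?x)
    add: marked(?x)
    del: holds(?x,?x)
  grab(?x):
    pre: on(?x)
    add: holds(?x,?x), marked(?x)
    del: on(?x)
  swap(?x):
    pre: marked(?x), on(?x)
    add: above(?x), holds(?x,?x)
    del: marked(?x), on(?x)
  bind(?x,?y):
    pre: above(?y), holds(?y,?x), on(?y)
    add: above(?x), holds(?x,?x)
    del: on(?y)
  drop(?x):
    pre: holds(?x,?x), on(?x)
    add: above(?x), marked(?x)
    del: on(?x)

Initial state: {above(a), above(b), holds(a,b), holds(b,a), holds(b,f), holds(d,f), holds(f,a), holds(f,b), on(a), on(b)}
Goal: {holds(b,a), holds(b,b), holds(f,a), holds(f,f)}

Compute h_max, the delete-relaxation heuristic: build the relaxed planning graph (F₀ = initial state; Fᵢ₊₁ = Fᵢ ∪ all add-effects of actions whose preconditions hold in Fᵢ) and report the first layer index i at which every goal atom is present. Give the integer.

1

F0 = init (10 atoms)
F1 = F0 ∪ {above(f), holds(a,a), holds(b,b), holds(f,f), marked(a), marked(b)}  (16 atoms)
goal ⊆ F1  ⇒  h_max = 1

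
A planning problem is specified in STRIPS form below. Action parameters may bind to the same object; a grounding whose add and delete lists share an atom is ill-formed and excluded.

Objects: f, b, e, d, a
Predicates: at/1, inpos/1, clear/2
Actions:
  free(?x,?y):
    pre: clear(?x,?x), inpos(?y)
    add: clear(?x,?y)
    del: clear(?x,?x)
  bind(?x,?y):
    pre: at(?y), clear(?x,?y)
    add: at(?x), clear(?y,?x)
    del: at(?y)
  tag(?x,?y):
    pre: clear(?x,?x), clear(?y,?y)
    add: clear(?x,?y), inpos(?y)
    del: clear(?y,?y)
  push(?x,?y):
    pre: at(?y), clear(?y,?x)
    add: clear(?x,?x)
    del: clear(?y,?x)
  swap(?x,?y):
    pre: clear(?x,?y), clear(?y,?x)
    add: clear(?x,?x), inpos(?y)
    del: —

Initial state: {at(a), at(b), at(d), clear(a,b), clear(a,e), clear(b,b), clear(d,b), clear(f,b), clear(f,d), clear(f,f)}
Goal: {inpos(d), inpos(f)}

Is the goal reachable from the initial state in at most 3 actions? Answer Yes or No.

Yes

1. bind(f,d)  →  {at(a), at(b), at(f), clear(a,b), clear(a,e), clear(b,b), clear(d,b), clear(d,f), clear(f,b), clear(f,d), clear(f,f)}
2. tag(b,f)  →  {at(a), at(b), at(f), clear(a,b), clear(a,e), clear(b,b), clear(b,f), clear(d,b), clear(d,f), clear(f,b), clear(f,d), inpos(f)}
3. swap(f,d)  →  {at(a), at(b), at(f), clear(a,b), clear(a,e), clear(b,b), clear(b,f), clear(d,b), clear(d,f), clear(f,b), clear(f,d), clear(f,f), inpos(d), inpos(f)}
optimal plan length = 3; 3 ≤ 3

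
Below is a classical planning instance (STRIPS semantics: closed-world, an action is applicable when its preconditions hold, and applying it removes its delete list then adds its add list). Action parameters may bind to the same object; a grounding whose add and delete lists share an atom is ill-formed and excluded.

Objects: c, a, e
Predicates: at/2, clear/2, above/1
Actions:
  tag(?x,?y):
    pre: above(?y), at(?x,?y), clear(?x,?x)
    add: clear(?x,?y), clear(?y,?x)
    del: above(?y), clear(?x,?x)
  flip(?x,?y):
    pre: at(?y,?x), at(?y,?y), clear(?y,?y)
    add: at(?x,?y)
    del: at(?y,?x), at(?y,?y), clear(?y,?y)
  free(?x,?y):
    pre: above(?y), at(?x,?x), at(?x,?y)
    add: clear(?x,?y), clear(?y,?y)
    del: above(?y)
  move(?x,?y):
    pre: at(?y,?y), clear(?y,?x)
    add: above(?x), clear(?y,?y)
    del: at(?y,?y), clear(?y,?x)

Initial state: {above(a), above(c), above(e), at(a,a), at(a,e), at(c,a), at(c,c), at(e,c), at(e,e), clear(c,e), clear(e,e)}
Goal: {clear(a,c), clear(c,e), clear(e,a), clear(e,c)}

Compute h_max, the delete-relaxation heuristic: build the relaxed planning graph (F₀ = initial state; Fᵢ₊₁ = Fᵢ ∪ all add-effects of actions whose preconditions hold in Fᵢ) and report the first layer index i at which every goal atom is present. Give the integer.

2

F0 = init (11 atoms)
F1 = F0 ∪ {at(c,e), clear(a,a), clear(a,e), clear(c,a), clear(c,c), clear(e,c)}  (17 atoms)
F2 = F1 ∪ {at(a,c), at(e,a), clear(a,c), clear(e,a)}  (21 atoms)
goal ⊆ F2  ⇒  h_max = 2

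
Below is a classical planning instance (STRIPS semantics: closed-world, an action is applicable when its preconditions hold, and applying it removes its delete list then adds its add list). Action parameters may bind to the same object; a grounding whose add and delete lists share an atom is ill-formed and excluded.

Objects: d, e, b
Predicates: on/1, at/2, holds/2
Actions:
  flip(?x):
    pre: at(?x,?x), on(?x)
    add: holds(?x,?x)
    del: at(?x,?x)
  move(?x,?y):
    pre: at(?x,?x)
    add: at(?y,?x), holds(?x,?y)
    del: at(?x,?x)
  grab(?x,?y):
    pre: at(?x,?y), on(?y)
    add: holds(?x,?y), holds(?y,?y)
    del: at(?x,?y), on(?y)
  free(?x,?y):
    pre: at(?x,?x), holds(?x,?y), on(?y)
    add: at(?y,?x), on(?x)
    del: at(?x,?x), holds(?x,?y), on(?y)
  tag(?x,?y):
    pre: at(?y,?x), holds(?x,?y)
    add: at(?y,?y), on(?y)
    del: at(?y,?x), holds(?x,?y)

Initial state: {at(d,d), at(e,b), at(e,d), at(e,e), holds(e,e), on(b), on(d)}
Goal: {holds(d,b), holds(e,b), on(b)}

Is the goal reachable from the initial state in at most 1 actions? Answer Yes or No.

No

1. move(d,b)  →  {at(b,d), at(e,b), at(e,d), at(e,e), holds(d,b), holds(e,e), on(b), on(d)}
2. move(e,b)  →  {at(b,d), at(b,e), at(e,b), at(e,d), holds(d,b), holds(e,b), holds(e,e), on(b), on(d)}
optimal plan length = 2; 2 > 1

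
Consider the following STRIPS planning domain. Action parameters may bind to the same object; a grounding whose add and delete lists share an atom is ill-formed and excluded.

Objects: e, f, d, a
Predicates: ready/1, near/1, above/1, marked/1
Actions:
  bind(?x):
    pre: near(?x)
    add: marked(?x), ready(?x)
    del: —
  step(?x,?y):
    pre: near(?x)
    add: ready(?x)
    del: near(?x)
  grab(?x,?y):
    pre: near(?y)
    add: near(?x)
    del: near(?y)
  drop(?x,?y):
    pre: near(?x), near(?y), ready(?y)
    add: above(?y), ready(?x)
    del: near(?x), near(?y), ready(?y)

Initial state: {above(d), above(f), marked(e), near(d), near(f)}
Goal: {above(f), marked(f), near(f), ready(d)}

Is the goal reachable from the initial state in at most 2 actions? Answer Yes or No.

1. bind(f)  →  {above(d), above(f), marked(e), marked(f), near(d), near(f), ready(f)}
2. bind(d)  →  {above(d), above(f), marked(d), marked(e), marked(f), near(d), near(f), ready(d), ready(f)}
optimal plan length = 2; 2 ≤ 2

Yes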